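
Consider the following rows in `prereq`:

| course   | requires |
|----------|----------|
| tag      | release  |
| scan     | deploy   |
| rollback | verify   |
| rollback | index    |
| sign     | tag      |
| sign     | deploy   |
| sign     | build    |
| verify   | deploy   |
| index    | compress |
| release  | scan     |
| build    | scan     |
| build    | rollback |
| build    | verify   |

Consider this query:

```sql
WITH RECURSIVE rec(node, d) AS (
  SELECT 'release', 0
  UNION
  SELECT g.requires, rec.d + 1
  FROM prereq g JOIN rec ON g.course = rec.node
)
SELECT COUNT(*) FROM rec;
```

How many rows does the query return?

3

Base: (release, d=0).
Iteration 1: edges from {release} -> (scan, d=1).
Iteration 2: edges from {scan} -> (deploy, d=2).
Iteration 3: no outgoing edges from {deploy}; recursion stops.
Total rows emitted: 3.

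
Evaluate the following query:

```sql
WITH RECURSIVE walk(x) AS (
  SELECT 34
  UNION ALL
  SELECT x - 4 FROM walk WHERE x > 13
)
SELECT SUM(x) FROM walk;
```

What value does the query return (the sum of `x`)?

154

Base: x=34.
Iteration 1: 34 > 13 holds -> x = 34 - 4 = 30.
Iteration 2: 30 > 13 holds -> x = 30 - 4 = 26.
Iteration 3: 26 > 13 holds -> x = 26 - 4 = 22.
Iteration 4: 22 > 13 holds -> x = 22 - 4 = 18.
Iteration 5: 18 > 13 holds -> x = 18 - 4 = 14.
Iteration 6: 14 > 13 holds -> x = 14 - 4 = 10.
Iteration 7: 10 > 13 fails; recursion stops.
SUM(x) = 34 + 30 + 26 + 22 + 18 + 14 + 10 = 154.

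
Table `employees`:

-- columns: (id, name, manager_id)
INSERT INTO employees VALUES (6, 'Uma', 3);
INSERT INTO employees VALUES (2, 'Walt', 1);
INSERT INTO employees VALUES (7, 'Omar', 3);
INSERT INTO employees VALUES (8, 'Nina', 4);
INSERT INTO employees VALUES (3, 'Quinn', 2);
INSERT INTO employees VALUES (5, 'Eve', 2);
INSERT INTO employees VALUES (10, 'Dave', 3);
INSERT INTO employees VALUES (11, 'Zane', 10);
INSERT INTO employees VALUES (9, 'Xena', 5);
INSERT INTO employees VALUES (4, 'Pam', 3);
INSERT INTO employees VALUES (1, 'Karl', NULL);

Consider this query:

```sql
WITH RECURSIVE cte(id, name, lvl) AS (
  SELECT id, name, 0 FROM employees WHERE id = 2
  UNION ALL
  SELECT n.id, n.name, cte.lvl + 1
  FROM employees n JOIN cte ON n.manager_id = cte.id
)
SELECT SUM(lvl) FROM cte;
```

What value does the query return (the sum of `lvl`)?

Base: id=2 (Walt) at lvl 0.
Iteration 1: rows with manager_id in {2} -> Quinn (id 3, lvl 1), Eve (id 5, lvl 1).
Iteration 2: rows with manager_id in {3,5} -> Pam (id 4, lvl 2), Uma (id 6, lvl 2), Omar (id 7, lvl 2), Xena (id 9, lvl 2), Dave (id 10, lvl 2).
Iteration 3: rows with manager_id in {4,6,7,9,10} -> Nina (id 8, lvl 3), Zane (id 11, lvl 3).
Iteration 4: no rows with manager_id in {8,11}; recursion stops.
SUM(lvl) = 0 + 1 + 1 + 2 + 2 + 2 + 2 + 2 + 3 + 3 = 18.

18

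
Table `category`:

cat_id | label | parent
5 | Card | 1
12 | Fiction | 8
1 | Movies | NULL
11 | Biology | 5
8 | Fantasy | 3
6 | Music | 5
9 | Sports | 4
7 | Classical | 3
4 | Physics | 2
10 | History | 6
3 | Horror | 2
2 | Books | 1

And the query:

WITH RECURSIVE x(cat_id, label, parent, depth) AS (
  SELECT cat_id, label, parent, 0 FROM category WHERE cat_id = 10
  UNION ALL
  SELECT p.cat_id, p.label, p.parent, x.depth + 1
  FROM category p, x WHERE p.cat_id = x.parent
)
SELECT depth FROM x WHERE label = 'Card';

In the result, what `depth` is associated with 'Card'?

2

Base: cat_id=10 (History), parent=6, depth 0.
Iteration 1: join on cat_id=6 -> Music (id 6, parent=5, depth 1).
Iteration 2: join on cat_id=5 -> Card (id 5, parent=1, depth 2).
Iteration 3: join on cat_id=1 -> Movies (id 1, parent=NULL, depth 3).
Iteration 4: parent is NULL; no match; recursion stops.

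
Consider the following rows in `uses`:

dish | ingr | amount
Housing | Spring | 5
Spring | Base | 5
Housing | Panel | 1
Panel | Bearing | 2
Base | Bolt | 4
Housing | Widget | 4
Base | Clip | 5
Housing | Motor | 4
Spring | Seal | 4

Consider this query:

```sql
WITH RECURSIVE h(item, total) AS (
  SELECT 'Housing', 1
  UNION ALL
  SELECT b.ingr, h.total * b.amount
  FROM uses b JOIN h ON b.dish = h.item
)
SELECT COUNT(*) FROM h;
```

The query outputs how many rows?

Base: (Housing, total=1).
Iteration 1: components of {Housing} -> Motor = 1*4 = 4, Panel = 1*1 = 1, Spring = 1*5 = 5, Widget = 1*4 = 4.
Iteration 2: components of {Motor,Panel,Spring,Widget} -> Base = 5*5 = 25, Bearing = 1*2 = 2, Seal = 5*4 = 20.
Iteration 3: components of {Base,Bearing,Seal} -> Bolt = 25*4 = 100, Clip = 25*5 = 125.
Iteration 4: no further components; recursion stops.
Total rows emitted: 10.

10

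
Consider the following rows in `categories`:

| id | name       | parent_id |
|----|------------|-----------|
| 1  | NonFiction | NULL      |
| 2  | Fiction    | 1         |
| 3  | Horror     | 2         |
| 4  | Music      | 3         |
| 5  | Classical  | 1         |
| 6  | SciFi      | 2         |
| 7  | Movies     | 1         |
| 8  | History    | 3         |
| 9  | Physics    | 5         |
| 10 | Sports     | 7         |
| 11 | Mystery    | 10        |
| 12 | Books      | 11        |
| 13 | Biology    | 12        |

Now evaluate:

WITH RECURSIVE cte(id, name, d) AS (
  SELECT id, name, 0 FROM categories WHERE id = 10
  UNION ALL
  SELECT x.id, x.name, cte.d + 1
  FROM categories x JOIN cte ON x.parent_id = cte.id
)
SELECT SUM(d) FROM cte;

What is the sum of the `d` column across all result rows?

6

Base: id=10 (Sports) at d 0.
Iteration 1: rows with parent_id in {10} -> Mystery (id 11, d 1).
Iteration 2: rows with parent_id in {11} -> Books (id 12, d 2).
Iteration 3: rows with parent_id in {12} -> Biology (id 13, d 3).
Iteration 4: no rows with parent_id in {13}; recursion stops.
SUM(d) = 0 + 1 + 2 + 3 = 6.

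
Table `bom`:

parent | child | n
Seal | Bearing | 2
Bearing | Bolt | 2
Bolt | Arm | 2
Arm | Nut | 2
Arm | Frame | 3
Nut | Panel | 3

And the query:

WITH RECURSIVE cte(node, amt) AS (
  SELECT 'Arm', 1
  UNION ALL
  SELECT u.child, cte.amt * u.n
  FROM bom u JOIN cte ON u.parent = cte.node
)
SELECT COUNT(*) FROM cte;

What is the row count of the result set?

4

Base: (Arm, amt=1).
Iteration 1: components of {Arm} -> Frame = 1*3 = 3, Nut = 1*2 = 2.
Iteration 2: components of {Frame,Nut} -> Panel = 2*3 = 6.
Iteration 3: no further components; recursion stops.
Total rows emitted: 4.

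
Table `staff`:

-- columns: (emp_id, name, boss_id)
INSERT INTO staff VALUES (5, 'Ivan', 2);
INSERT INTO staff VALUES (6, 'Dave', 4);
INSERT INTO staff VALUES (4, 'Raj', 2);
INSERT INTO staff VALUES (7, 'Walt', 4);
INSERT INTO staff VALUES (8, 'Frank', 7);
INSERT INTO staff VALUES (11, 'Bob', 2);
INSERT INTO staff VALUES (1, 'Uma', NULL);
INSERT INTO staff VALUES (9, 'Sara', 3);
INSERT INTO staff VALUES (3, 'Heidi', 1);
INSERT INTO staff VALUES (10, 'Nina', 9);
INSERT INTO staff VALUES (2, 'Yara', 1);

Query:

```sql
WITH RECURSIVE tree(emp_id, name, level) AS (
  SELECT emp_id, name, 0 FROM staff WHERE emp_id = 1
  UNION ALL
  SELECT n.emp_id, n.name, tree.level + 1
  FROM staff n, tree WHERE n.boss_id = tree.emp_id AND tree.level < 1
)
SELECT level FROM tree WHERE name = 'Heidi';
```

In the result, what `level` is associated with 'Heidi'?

Base: emp_id=1 (Uma) at level 0.
Iteration 1: rows with boss_id in {1} -> Yara (id 2, level 1), Heidi (id 3, level 1).
Iteration 2: level < 1 fails for all current rows; recursion stops.

1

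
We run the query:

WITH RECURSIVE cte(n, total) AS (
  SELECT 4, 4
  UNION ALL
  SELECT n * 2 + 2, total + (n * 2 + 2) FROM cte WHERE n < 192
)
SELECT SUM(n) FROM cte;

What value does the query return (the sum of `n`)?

748

Base: n=4, total=4.
Iteration 1: 4 < 192 holds -> n = 4 * 2 + 2 = 10, total = 4 + 10 = 14.
Iteration 2: 10 < 192 holds -> n = 10 * 2 + 2 = 22, total = 14 + 22 = 36.
Iteration 3: 22 < 192 holds -> n = 22 * 2 + 2 = 46, total = 36 + 46 = 82.
Iteration 4: 46 < 192 holds -> n = 46 * 2 + 2 = 94, total = 82 + 94 = 176.
Iteration 5: 94 < 192 holds -> n = 94 * 2 + 2 = 190, total = 176 + 190 = 366.
Iteration 6: 190 < 192 holds -> n = 190 * 2 + 2 = 382, total = 366 + 382 = 748.
Iteration 7: 382 < 192 fails; recursion stops.
SUM(n) = 4 + 10 + 22 + 46 + 94 + 190 + 382 = 748.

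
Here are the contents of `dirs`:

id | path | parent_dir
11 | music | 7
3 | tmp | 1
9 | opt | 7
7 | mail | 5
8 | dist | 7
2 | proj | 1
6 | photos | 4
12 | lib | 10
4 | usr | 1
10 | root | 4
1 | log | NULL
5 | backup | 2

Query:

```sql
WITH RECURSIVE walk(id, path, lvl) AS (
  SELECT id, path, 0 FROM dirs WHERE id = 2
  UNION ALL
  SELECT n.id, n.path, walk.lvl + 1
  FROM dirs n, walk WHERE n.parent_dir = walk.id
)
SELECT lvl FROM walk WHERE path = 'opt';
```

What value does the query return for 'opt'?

Base: id=2 (proj) at lvl 0.
Iteration 1: rows with parent_dir in {2} -> backup (id 5, lvl 1).
Iteration 2: rows with parent_dir in {5} -> mail (id 7, lvl 2).
Iteration 3: rows with parent_dir in {7} -> dist (id 8, lvl 3), opt (id 9, lvl 3), music (id 11, lvl 3).
Iteration 4: no rows with parent_dir in {8,9,11}; recursion stops.

3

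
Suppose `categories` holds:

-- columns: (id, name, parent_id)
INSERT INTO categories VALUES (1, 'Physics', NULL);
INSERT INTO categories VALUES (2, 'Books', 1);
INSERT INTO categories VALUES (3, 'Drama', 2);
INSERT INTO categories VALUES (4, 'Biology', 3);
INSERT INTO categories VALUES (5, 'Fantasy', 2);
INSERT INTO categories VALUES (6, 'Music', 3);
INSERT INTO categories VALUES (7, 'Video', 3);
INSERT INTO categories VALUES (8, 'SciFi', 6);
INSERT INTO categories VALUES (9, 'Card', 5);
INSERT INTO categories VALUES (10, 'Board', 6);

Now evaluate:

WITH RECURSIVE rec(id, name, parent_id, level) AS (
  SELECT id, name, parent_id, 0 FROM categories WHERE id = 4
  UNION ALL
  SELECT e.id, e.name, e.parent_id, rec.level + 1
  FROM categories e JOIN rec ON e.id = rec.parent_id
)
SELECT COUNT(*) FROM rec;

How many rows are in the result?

4

Base: id=4 (Biology), parent_id=3, level 0.
Iteration 1: join on id=3 -> Drama (id 3, parent_id=2, level 1).
Iteration 2: join on id=2 -> Books (id 2, parent_id=1, level 2).
Iteration 3: join on id=1 -> Physics (id 1, parent_id=NULL, level 3).
Iteration 4: parent_id is NULL; no match; recursion stops.
Total rows emitted: 4.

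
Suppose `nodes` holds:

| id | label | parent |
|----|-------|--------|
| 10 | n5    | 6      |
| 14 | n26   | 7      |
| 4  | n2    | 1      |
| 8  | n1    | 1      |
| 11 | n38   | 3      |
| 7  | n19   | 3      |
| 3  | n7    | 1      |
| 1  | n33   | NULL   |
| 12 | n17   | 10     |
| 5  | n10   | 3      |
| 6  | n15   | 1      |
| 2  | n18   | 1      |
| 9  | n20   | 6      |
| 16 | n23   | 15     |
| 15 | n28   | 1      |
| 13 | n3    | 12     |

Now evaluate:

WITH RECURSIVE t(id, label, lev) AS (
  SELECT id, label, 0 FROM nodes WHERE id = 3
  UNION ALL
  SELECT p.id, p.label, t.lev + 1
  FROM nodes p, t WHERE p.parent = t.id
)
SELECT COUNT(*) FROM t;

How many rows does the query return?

5

Base: id=3 (n7) at lev 0.
Iteration 1: rows with parent in {3} -> n10 (id 5, lev 1), n19 (id 7, lev 1), n38 (id 11, lev 1).
Iteration 2: rows with parent in {5,7,11} -> n26 (id 14, lev 2).
Iteration 3: no rows with parent in {14}; recursion stops.
Total rows emitted: 5.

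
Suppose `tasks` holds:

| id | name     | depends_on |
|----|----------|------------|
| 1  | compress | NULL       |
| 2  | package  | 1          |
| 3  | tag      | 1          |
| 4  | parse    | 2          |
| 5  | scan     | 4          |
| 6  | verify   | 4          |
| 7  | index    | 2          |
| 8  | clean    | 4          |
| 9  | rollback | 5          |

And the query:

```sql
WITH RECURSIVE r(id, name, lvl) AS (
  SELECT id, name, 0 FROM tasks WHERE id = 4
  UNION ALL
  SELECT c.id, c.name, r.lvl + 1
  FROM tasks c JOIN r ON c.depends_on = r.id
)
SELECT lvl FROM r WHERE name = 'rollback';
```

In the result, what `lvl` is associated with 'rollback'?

2

Base: id=4 (parse) at lvl 0.
Iteration 1: rows with depends_on in {4} -> scan (id 5, lvl 1), verify (id 6, lvl 1), clean (id 8, lvl 1).
Iteration 2: rows with depends_on in {5,6,8} -> rollback (id 9, lvl 2).
Iteration 3: no rows with depends_on in {9}; recursion stops.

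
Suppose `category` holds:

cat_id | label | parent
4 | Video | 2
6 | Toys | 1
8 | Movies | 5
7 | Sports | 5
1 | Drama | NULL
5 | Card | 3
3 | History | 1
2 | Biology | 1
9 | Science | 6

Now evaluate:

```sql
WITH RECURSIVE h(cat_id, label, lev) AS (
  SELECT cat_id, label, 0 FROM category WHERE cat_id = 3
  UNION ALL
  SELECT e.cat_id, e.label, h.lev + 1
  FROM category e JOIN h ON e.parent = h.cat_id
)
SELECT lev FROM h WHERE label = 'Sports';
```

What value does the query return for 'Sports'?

2

Base: cat_id=3 (History) at lev 0.
Iteration 1: rows with parent in {3} -> Card (id 5, lev 1).
Iteration 2: rows with parent in {5} -> Sports (id 7, lev 2), Movies (id 8, lev 2).
Iteration 3: no rows with parent in {7,8}; recursion stops.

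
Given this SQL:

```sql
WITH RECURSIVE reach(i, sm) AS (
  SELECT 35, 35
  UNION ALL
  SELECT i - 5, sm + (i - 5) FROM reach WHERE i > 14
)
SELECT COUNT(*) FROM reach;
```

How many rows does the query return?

6

Base: i=35, sm=35.
Iteration 1: 35 > 14 holds -> i = 35 - 5 = 30, sm = 35 + 30 = 65.
Iteration 2: 30 > 14 holds -> i = 30 - 5 = 25, sm = 65 + 25 = 90.
Iteration 3: 25 > 14 holds -> i = 25 - 5 = 20, sm = 90 + 20 = 110.
Iteration 4: 20 > 14 holds -> i = 20 - 5 = 15, sm = 110 + 15 = 125.
Iteration 5: 15 > 14 holds -> i = 15 - 5 = 10, sm = 125 + 10 = 135.
Iteration 6: 10 > 14 fails; recursion stops.
Total rows emitted: 6.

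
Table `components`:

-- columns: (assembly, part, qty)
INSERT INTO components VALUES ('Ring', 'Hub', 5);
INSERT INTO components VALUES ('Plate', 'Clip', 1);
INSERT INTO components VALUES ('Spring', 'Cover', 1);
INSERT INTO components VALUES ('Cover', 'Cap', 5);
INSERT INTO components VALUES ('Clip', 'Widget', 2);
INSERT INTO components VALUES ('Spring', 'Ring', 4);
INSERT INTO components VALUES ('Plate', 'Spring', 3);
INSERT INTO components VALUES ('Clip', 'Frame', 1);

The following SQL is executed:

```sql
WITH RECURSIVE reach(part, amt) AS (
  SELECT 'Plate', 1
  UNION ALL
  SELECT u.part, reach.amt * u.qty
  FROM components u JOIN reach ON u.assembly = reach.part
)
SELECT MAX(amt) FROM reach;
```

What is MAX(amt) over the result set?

60

Base: (Plate, amt=1).
Iteration 1: components of {Plate} -> Clip = 1*1 = 1, Spring = 1*3 = 3.
Iteration 2: components of {Clip,Spring} -> Cover = 3*1 = 3, Frame = 1*1 = 1, Ring = 3*4 = 12, Widget = 1*2 = 2.
Iteration 3: components of {Cover,Frame,Ring,Widget} -> Cap = 3*5 = 15, Hub = 12*5 = 60.
Iteration 4: no further components; recursion stops.
amt values: 1, 3, 1, 12, 3, 1, 2, 60, 15; the maximum is 60.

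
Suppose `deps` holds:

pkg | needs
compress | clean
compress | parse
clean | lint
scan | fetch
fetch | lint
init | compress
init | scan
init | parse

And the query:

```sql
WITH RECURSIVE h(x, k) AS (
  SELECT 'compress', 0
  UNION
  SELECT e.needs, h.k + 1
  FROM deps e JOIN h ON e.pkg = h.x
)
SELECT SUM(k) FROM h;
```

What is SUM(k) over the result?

4

Base: (compress, k=0).
Iteration 1: edges from {compress} -> (clean, k=1), (parse, k=1).
Iteration 2: edges from {clean,parse} -> (lint, k=2).
Iteration 3: no outgoing edges from {lint}; recursion stops.
SUM(k) = 0 + 1 + 1 + 2 = 4.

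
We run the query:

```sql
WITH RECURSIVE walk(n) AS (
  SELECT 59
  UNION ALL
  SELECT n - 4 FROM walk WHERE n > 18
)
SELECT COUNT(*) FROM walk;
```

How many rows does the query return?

12

Base: n=59.
Iteration 1: 59 > 18 holds -> n = 59 - 4 = 55.
Iteration 2: 55 > 18 holds -> n = 55 - 4 = 51.
Iteration 3: 51 > 18 holds -> n = 51 - 4 = 47.
Iteration 4: 47 > 18 holds -> n = 47 - 4 = 43.
Iteration 5: 43 > 18 holds -> n = 43 - 4 = 39.
Iteration 6: 39 > 18 holds -> n = 39 - 4 = 35.
Iteration 7: 35 > 18 holds -> n = 35 - 4 = 31.
Iteration 8: 31 > 18 holds -> n = 31 - 4 = 27.
Iteration 9: 27 > 18 holds -> n = 27 - 4 = 23.
Iteration 10: 23 > 18 holds -> n = 23 - 4 = 19.
Iteration 11: 19 > 18 holds -> n = 19 - 4 = 15.
Iteration 12: 15 > 18 fails; recursion stops.
Total rows emitted: 12.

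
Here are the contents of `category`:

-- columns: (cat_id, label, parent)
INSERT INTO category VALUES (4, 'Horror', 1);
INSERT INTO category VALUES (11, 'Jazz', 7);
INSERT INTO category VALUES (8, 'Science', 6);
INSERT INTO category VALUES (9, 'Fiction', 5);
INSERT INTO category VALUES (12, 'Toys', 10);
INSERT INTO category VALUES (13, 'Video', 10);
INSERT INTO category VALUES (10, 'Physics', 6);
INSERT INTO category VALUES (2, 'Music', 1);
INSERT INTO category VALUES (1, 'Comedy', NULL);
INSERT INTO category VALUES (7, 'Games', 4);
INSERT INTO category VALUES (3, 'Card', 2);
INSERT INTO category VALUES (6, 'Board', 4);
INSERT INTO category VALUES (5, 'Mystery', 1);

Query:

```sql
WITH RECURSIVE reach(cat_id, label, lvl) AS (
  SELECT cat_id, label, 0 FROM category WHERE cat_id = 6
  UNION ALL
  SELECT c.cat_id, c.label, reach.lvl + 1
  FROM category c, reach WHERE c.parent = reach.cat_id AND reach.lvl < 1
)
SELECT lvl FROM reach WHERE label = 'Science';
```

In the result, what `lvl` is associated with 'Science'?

Base: cat_id=6 (Board) at lvl 0.
Iteration 1: rows with parent in {6} -> Science (id 8, lvl 1), Physics (id 10, lvl 1).
Iteration 2: lvl < 1 fails for all current rows; recursion stops.

1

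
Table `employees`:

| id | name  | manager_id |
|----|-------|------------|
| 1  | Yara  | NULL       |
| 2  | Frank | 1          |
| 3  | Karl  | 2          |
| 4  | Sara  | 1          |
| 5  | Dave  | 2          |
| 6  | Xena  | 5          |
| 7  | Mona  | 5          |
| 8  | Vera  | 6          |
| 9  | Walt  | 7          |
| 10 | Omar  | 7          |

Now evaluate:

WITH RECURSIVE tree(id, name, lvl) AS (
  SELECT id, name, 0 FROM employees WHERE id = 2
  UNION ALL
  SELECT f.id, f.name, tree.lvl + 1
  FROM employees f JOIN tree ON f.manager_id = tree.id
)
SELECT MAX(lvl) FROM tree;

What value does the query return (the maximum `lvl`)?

3

Base: id=2 (Frank) at lvl 0.
Iteration 1: rows with manager_id in {2} -> Karl (id 3, lvl 1), Dave (id 5, lvl 1).
Iteration 2: rows with manager_id in {3,5} -> Xena (id 6, lvl 2), Mona (id 7, lvl 2).
Iteration 3: rows with manager_id in {6,7} -> Vera (id 8, lvl 3), Walt (id 9, lvl 3), Omar (id 10, lvl 3).
Iteration 4: no rows with manager_id in {8,9,10}; recursion stops.
lvl values: 0, 1, 1, 2, 2, 3, 3, 3; the maximum is 3.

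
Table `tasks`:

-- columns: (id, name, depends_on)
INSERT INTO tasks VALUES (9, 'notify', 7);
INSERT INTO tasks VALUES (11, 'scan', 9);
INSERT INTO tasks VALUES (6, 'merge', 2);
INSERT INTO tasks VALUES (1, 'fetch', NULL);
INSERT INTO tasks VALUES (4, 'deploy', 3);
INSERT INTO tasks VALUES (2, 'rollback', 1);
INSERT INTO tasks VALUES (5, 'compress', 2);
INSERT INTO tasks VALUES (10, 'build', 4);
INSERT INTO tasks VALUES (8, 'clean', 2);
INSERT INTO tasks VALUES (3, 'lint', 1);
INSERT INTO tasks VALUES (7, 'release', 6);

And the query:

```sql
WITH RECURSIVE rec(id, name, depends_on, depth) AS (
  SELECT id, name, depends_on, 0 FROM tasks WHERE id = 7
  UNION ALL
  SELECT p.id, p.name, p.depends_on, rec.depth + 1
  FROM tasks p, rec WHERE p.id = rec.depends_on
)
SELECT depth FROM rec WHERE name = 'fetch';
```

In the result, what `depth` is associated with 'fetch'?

Base: id=7 (release), depends_on=6, depth 0.
Iteration 1: join on id=6 -> merge (id 6, depends_on=2, depth 1).
Iteration 2: join on id=2 -> rollback (id 2, depends_on=1, depth 2).
Iteration 3: join on id=1 -> fetch (id 1, depends_on=NULL, depth 3).
Iteration 4: depends_on is NULL; no match; recursion stops.

3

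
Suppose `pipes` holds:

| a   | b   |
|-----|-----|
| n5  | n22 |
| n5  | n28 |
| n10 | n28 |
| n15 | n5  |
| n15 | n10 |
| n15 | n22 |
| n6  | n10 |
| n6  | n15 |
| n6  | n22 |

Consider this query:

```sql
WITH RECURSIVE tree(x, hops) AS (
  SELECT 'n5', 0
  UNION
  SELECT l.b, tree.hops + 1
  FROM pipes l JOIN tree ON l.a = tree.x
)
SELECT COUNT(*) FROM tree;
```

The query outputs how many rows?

3

Base: (n5, hops=0).
Iteration 1: edges from {n5} -> (n22, hops=1), (n28, hops=1).
Iteration 2: no outgoing edges from {n22,n28}; recursion stops.
Total rows emitted: 3.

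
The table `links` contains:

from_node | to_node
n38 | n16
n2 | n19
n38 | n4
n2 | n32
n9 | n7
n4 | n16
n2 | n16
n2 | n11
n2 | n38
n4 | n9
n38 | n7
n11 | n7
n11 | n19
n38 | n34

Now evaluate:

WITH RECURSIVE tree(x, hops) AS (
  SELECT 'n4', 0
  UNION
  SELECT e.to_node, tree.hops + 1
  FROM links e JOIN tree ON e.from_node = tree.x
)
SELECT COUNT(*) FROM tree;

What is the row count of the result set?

4

Base: (n4, hops=0).
Iteration 1: edges from {n4} -> (n16, hops=1), (n9, hops=1).
Iteration 2: edges from {n16,n9} -> (n7, hops=2).
Iteration 3: no outgoing edges from {n7}; recursion stops.
Total rows emitted: 4.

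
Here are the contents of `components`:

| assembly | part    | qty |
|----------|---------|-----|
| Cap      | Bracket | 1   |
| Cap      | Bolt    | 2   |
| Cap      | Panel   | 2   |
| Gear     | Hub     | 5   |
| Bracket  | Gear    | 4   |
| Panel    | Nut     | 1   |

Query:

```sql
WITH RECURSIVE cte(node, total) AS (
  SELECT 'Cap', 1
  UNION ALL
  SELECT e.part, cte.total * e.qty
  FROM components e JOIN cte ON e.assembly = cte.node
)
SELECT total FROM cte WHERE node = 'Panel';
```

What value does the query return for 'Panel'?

2

Base: (Cap, total=1).
Iteration 1: components of {Cap} -> Bolt = 1*2 = 2, Bracket = 1*1 = 1, Panel = 1*2 = 2.
Iteration 2: components of {Bolt,Bracket,Panel} -> Gear = 1*4 = 4, Nut = 2*1 = 2.
Iteration 3: components of {Gear,Nut} -> Hub = 4*5 = 20.
Iteration 4: no further components; recursion stops.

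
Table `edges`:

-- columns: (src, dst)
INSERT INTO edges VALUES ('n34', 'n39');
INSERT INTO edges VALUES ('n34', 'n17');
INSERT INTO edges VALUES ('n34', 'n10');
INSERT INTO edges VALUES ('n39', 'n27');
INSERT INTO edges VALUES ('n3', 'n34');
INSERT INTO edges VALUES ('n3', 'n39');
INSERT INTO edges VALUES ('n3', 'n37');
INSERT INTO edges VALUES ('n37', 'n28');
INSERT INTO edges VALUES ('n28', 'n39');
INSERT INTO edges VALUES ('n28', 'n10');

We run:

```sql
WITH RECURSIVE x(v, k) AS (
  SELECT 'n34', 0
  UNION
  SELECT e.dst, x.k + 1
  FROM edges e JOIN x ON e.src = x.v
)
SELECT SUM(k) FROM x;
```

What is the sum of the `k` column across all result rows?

5

Base: (n34, k=0).
Iteration 1: edges from {n34} -> (n10, k=1), (n17, k=1), (n39, k=1).
Iteration 2: edges from {n10,n17,n39} -> (n27, k=2).
Iteration 3: no outgoing edges from {n27}; recursion stops.
SUM(k) = 0 + 1 + 1 + 1 + 2 = 5.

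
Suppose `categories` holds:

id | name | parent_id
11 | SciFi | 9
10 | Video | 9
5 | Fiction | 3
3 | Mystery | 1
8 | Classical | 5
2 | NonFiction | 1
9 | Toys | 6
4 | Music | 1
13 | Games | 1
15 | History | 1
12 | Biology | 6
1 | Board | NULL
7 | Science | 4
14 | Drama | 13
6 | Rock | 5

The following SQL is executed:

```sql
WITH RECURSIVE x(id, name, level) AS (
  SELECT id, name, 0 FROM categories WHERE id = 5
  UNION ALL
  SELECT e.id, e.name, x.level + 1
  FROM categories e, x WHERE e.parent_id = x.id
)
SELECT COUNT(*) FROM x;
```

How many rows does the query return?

Base: id=5 (Fiction) at level 0.
Iteration 1: rows with parent_id in {5} -> Rock (id 6, level 1), Classical (id 8, level 1).
Iteration 2: rows with parent_id in {6,8} -> Toys (id 9, level 2), Biology (id 12, level 2).
Iteration 3: rows with parent_id in {9,12} -> Video (id 10, level 3), SciFi (id 11, level 3).
Iteration 4: no rows with parent_id in {10,11}; recursion stops.
Total rows emitted: 7.

7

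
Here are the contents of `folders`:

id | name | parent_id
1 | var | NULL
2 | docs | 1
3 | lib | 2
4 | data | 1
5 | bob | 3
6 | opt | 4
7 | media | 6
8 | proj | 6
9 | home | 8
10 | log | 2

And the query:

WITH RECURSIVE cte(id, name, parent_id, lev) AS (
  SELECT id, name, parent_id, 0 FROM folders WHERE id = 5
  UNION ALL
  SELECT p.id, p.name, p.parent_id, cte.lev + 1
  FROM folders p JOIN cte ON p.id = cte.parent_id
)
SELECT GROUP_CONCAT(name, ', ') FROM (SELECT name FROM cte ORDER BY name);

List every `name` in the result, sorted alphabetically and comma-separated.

bob, docs, lib, var

Base: id=5 (bob), parent_id=3, lev 0.
Iteration 1: join on id=3 -> lib (id 3, parent_id=2, lev 1).
Iteration 2: join on id=2 -> docs (id 2, parent_id=1, lev 2).
Iteration 3: join on id=1 -> var (id 1, parent_id=NULL, lev 3).
Iteration 4: parent_id is NULL; no match; recursion stops.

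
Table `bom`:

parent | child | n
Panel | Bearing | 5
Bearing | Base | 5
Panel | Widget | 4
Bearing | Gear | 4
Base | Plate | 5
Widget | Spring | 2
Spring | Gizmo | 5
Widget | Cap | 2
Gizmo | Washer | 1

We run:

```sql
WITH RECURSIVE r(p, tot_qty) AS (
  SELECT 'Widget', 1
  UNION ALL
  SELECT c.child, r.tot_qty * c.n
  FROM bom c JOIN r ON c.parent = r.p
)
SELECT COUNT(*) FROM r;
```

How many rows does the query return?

5

Base: (Widget, tot_qty=1).
Iteration 1: components of {Widget} -> Cap = 1*2 = 2, Spring = 1*2 = 2.
Iteration 2: components of {Cap,Spring} -> Gizmo = 2*5 = 10.
Iteration 3: components of {Gizmo} -> Washer = 10*1 = 10.
Iteration 4: no further components; recursion stops.
Total rows emitted: 5.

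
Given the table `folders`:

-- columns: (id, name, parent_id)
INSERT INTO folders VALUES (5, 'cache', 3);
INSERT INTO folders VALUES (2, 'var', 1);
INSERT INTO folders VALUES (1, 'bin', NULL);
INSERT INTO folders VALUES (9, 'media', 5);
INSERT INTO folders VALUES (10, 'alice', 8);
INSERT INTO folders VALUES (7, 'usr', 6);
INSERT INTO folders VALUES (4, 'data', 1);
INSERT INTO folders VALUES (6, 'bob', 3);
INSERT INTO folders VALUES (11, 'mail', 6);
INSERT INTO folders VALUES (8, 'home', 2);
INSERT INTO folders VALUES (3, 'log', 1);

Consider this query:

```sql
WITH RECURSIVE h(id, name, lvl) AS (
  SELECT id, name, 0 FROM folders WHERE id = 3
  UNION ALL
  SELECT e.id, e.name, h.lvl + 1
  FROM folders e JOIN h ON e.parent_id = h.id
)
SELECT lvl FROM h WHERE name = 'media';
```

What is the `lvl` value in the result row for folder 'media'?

Base: id=3 (log) at lvl 0.
Iteration 1: rows with parent_id in {3} -> cache (id 5, lvl 1), bob (id 6, lvl 1).
Iteration 2: rows with parent_id in {5,6} -> usr (id 7, lvl 2), media (id 9, lvl 2), mail (id 11, lvl 2).
Iteration 3: no rows with parent_id in {7,9,11}; recursion stops.

2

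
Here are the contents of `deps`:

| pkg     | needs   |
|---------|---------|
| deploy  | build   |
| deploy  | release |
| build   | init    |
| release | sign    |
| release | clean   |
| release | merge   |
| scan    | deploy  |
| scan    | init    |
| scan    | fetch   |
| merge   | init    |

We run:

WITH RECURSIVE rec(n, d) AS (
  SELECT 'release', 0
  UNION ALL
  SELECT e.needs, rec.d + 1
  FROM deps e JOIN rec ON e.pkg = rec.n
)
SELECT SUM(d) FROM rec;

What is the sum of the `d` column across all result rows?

5

Base: (release, d=0).
Iteration 1: edges from {release} -> (clean, d=1), (merge, d=1), (sign, d=1).
Iteration 2: edges from {clean,merge,sign} -> (init, d=2).
Iteration 3: no outgoing edges from {init}; recursion stops.
SUM(d) = 0 + 1 + 1 + 1 + 2 = 5.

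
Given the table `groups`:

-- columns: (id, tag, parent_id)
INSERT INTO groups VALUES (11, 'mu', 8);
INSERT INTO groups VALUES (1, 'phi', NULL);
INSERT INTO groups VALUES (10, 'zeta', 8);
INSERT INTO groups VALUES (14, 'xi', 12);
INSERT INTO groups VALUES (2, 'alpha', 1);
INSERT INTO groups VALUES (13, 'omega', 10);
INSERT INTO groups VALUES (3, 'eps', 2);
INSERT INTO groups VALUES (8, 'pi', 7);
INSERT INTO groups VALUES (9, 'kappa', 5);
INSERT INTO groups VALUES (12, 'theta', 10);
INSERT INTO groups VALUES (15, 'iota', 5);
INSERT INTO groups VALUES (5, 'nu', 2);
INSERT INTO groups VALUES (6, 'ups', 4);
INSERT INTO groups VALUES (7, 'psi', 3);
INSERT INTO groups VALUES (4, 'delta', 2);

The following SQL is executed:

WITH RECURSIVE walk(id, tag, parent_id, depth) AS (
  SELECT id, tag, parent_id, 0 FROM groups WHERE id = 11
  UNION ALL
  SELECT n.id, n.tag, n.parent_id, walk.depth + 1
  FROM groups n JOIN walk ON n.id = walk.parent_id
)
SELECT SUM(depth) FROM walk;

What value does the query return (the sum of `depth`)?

15

Base: id=11 (mu), parent_id=8, depth 0.
Iteration 1: join on id=8 -> pi (id 8, parent_id=7, depth 1).
Iteration 2: join on id=7 -> psi (id 7, parent_id=3, depth 2).
Iteration 3: join on id=3 -> eps (id 3, parent_id=2, depth 3).
Iteration 4: join on id=2 -> alpha (id 2, parent_id=1, depth 4).
Iteration 5: join on id=1 -> phi (id 1, parent_id=NULL, depth 5).
Iteration 6: parent_id is NULL; no match; recursion stops.
SUM(depth) = 0 + 1 + 2 + 3 + 4 + 5 = 15.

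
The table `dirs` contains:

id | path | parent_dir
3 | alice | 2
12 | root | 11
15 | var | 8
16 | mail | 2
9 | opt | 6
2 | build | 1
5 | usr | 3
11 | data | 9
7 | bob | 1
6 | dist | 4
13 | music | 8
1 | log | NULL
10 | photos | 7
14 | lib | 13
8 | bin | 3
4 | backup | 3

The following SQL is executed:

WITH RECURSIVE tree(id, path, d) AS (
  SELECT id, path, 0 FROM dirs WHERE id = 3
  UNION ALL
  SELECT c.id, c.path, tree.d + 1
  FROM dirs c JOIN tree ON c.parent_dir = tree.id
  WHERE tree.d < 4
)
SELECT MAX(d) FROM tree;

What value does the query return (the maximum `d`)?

4

Base: id=3 (alice) at d 0.
Iteration 1: rows with parent_dir in {3} -> backup (id 4, d 1), usr (id 5, d 1), bin (id 8, d 1).
Iteration 2: rows with parent_dir in {4,5,8} -> dist (id 6, d 2), music (id 13, d 2), var (id 15, d 2).
Iteration 3: rows with parent_dir in {6,13,15} -> opt (id 9, d 3), lib (id 14, d 3).
Iteration 4: rows with parent_dir in {9,14} -> data (id 11, d 4).
Iteration 5: d < 4 fails for all current rows; recursion stops.
d values: 0, 1, 1, 1, 2, 2, 2, 3, 3, 4; the maximum is 4.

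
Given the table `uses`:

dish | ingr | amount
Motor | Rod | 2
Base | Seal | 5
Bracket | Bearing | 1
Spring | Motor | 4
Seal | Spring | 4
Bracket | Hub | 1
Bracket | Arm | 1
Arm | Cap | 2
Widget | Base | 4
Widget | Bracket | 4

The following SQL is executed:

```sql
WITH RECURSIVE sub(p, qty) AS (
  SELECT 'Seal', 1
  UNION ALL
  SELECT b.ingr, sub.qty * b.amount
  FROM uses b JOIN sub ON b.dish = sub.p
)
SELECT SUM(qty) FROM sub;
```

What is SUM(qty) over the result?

Base: (Seal, qty=1).
Iteration 1: components of {Seal} -> Spring = 1*4 = 4.
Iteration 2: components of {Spring} -> Motor = 4*4 = 16.
Iteration 3: components of {Motor} -> Rod = 16*2 = 32.
Iteration 4: no further components; recursion stops.
SUM(qty) = 1 + 4 + 16 + 32 = 53.

53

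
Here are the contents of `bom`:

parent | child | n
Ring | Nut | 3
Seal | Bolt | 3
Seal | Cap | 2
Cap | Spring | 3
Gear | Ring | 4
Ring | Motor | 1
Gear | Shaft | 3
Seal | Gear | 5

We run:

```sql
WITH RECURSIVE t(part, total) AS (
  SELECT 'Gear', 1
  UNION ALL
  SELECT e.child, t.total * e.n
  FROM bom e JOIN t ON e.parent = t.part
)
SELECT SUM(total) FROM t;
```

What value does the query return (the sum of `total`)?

Base: (Gear, total=1).
Iteration 1: components of {Gear} -> Ring = 1*4 = 4, Shaft = 1*3 = 3.
Iteration 2: components of {Ring,Shaft} -> Motor = 4*1 = 4, Nut = 4*3 = 12.
Iteration 3: no further components; recursion stops.
SUM(total) = 1 + 4 + 3 + 12 + 4 = 24.

24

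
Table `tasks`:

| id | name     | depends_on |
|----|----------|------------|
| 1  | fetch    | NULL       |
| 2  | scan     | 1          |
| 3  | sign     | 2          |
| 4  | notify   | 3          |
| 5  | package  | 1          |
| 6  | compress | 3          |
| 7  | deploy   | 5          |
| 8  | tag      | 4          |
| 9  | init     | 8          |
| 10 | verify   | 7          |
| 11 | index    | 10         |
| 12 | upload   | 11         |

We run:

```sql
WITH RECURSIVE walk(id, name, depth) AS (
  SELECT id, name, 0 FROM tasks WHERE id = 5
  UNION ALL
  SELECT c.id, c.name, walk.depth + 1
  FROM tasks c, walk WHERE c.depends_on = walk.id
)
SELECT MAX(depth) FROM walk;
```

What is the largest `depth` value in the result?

Base: id=5 (package) at depth 0.
Iteration 1: rows with depends_on in {5} -> deploy (id 7, depth 1).
Iteration 2: rows with depends_on in {7} -> verify (id 10, depth 2).
Iteration 3: rows with depends_on in {10} -> index (id 11, depth 3).
Iteration 4: rows with depends_on in {11} -> upload (id 12, depth 4).
Iteration 5: no rows with depends_on in {12}; recursion stops.
depth values: 0, 1, 2, 3, 4; the maximum is 4.

4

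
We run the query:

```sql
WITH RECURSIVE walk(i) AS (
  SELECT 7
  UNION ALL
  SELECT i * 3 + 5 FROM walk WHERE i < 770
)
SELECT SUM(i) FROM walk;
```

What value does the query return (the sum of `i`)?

3443

Base: i=7.
Iteration 1: 7 < 770 holds -> i = 7 * 3 + 5 = 26.
Iteration 2: 26 < 770 holds -> i = 26 * 3 + 5 = 83.
Iteration 3: 83 < 770 holds -> i = 83 * 3 + 5 = 254.
Iteration 4: 254 < 770 holds -> i = 254 * 3 + 5 = 767.
Iteration 5: 767 < 770 holds -> i = 767 * 3 + 5 = 2306.
Iteration 6: 2306 < 770 fails; recursion stops.
SUM(i) = 7 + 26 + 83 + 254 + 767 + 2306 = 3443.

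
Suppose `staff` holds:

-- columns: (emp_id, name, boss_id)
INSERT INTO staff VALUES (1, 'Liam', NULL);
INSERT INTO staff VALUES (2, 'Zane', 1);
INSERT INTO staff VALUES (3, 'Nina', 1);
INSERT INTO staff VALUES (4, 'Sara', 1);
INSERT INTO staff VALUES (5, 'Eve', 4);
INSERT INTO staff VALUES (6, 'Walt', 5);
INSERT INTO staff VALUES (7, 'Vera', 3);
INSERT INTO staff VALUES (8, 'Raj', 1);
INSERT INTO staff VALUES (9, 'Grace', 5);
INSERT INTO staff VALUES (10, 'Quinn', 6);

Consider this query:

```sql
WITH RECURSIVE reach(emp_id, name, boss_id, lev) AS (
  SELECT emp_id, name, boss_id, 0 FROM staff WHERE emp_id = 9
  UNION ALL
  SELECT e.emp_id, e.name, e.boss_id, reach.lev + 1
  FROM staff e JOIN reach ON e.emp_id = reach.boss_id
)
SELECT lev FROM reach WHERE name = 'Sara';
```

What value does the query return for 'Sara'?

2

Base: emp_id=9 (Grace), boss_id=5, lev 0.
Iteration 1: join on emp_id=5 -> Eve (id 5, boss_id=4, lev 1).
Iteration 2: join on emp_id=4 -> Sara (id 4, boss_id=1, lev 2).
Iteration 3: join on emp_id=1 -> Liam (id 1, boss_id=NULL, lev 3).
Iteration 4: boss_id is NULL; no match; recursion stops.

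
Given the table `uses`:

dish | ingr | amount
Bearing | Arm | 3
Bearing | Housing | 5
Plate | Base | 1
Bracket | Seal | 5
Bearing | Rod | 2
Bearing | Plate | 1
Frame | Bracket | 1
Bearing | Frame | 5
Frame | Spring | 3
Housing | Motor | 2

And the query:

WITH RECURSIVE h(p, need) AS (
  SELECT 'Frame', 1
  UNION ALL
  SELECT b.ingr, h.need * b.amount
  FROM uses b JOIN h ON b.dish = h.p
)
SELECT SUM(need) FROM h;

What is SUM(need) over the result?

10

Base: (Frame, need=1).
Iteration 1: components of {Frame} -> Bracket = 1*1 = 1, Spring = 1*3 = 3.
Iteration 2: components of {Bracket,Spring} -> Seal = 1*5 = 5.
Iteration 3: no further components; recursion stops.
SUM(need) = 1 + 3 + 1 + 5 = 10.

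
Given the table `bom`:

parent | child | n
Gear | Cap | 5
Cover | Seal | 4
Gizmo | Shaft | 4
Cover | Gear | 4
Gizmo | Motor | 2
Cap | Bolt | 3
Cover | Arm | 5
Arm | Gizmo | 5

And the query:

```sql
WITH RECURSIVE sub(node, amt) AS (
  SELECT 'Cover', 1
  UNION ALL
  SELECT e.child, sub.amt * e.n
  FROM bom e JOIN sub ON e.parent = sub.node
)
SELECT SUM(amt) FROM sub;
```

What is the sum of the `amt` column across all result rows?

Base: (Cover, amt=1).
Iteration 1: components of {Cover} -> Arm = 1*5 = 5, Gear = 1*4 = 4, Seal = 1*4 = 4.
Iteration 2: components of {Arm,Gear,Seal} -> Cap = 4*5 = 20, Gizmo = 5*5 = 25.
Iteration 3: components of {Cap,Gizmo} -> Bolt = 20*3 = 60, Motor = 25*2 = 50, Shaft = 25*4 = 100.
Iteration 4: no further components; recursion stops.
SUM(amt) = 1 + 4 + 5 + 4 + 20 + 25 + 60 + 50 + 100 = 269.

269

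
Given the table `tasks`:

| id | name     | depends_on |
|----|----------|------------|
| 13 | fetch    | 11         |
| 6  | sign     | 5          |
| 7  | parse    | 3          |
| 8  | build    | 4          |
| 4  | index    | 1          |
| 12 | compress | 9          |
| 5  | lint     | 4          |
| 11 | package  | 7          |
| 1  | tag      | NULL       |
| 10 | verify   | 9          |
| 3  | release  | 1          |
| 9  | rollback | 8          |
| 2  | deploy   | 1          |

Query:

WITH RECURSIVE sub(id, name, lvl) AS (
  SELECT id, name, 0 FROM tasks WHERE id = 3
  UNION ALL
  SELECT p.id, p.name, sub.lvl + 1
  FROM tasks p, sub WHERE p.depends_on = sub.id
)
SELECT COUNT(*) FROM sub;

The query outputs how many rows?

Base: id=3 (release) at lvl 0.
Iteration 1: rows with depends_on in {3} -> parse (id 7, lvl 1).
Iteration 2: rows with depends_on in {7} -> package (id 11, lvl 2).
Iteration 3: rows with depends_on in {11} -> fetch (id 13, lvl 3).
Iteration 4: no rows with depends_on in {13}; recursion stops.
Total rows emitted: 4.

4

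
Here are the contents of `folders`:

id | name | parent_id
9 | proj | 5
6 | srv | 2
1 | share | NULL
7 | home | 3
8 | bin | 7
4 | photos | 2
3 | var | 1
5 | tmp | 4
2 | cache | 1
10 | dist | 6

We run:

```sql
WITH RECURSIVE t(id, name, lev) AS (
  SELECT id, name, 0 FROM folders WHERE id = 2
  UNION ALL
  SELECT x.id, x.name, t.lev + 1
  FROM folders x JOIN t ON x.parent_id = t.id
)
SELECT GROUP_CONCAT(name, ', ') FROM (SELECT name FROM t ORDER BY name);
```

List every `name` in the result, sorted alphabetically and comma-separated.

Base: id=2 (cache) at lev 0.
Iteration 1: rows with parent_id in {2} -> photos (id 4, lev 1), srv (id 6, lev 1).
Iteration 2: rows with parent_id in {4,6} -> tmp (id 5, lev 2), dist (id 10, lev 2).
Iteration 3: rows with parent_id in {5,10} -> proj (id 9, lev 3).
Iteration 4: no rows with parent_id in {9}; recursion stops.

cache, dist, photos, proj, srv, tmp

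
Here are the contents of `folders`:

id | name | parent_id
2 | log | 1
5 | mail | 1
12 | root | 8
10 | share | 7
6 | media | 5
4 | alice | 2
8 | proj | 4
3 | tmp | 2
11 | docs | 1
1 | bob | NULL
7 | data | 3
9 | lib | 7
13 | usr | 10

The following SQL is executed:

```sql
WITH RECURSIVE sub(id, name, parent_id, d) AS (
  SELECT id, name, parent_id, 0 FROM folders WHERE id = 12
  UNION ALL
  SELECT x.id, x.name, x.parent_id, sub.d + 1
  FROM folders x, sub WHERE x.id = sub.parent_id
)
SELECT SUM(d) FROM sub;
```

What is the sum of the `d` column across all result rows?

10

Base: id=12 (root), parent_id=8, d 0.
Iteration 1: join on id=8 -> proj (id 8, parent_id=4, d 1).
Iteration 2: join on id=4 -> alice (id 4, parent_id=2, d 2).
Iteration 3: join on id=2 -> log (id 2, parent_id=1, d 3).
Iteration 4: join on id=1 -> bob (id 1, parent_id=NULL, d 4).
Iteration 5: parent_id is NULL; no match; recursion stops.
SUM(d) = 0 + 1 + 2 + 3 + 4 = 10.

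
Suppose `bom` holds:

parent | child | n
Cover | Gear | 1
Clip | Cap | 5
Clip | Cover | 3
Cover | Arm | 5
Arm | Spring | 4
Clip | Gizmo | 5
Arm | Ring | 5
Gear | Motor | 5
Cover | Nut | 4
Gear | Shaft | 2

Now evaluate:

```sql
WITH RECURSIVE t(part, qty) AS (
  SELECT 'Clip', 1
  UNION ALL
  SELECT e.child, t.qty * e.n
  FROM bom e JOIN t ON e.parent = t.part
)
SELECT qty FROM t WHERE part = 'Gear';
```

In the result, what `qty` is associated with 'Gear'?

Base: (Clip, qty=1).
Iteration 1: components of {Clip} -> Cap = 1*5 = 5, Cover = 1*3 = 3, Gizmo = 1*5 = 5.
Iteration 2: components of {Cap,Cover,Gizmo} -> Arm = 3*5 = 15, Gear = 3*1 = 3, Nut = 3*4 = 12.
Iteration 3: components of {Arm,Gear,Nut} -> Motor = 3*5 = 15, Ring = 15*5 = 75, Shaft = 3*2 = 6, Spring = 15*4 = 60.
Iteration 4: no further components; recursion stops.

3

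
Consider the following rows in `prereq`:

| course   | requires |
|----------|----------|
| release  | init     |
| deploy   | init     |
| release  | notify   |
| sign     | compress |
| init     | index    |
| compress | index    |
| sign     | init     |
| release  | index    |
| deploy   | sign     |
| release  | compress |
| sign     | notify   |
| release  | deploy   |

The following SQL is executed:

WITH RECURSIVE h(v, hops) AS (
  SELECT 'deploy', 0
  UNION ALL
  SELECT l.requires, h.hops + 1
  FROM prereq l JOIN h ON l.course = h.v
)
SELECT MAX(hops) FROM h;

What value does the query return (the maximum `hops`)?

Base: (deploy, hops=0).
Iteration 1: edges from {deploy} -> (init, hops=1), (sign, hops=1).
Iteration 2: edges from {init,sign} -> (compress, hops=2), (index, hops=2), (init, hops=2), (notify, hops=2).
Iteration 3: edges from {compress,index,init,notify} -> (index, hops=3) x2. [UNION ALL keeps all 2 new rows, including repeats]
Iteration 4: no outgoing edges from {index}; recursion stops.
hops values: 0, 1, 1, 2, 2, 2, 2, 3, 3; the maximum is 3.

3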